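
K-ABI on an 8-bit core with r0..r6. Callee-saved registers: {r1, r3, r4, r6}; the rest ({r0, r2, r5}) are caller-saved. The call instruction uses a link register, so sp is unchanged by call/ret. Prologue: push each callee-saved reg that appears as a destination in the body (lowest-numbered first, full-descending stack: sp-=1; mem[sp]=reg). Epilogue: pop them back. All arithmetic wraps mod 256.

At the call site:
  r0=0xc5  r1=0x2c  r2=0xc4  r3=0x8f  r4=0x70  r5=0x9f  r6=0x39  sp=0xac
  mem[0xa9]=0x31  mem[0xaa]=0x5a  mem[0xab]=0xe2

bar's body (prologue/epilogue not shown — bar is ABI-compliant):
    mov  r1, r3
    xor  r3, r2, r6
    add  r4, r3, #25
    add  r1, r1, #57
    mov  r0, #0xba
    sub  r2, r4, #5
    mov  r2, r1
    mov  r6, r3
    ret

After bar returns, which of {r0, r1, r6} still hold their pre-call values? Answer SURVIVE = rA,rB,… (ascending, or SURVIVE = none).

SURVIVE = r1,r6

prologue: push r1 -> mem[0xab]=0x2c, sp=0xab
prologue: push r3 -> mem[0xaa]=0x8f, sp=0xaa
prologue: push r4 -> mem[0xa9]=0x70, sp=0xa9
prologue: push r6 -> mem[0xa8]=0x39, sp=0xa8
body[0] mov  r1, r3 -> r1=0x8f
body[1] xor  r3, r2, r6 -> r3=0xfd
body[2] add  r4, r3, #25 -> r4=0x16
body[3] add  r1, r1, #57 -> r1=0xc8
body[4] mov  r0, #0xba -> r0=0xba
body[5] sub  r2, r4, #5 -> r2=0x11
body[6] mov  r2, r1 -> r2=0xc8
body[7] mov  r6, r3 -> r6=0xfd
epilogue: pop r6=0x39, sp=0xa9
epilogue: pop r4=0x70, sp=0xaa
epilogue: pop r3=0x8f, sp=0xab
epilogue: pop r1=0x2c, sp=0xac
r0: caller-saved, written=True
r1: callee-saved, written=True
r6: callee-saved, written=True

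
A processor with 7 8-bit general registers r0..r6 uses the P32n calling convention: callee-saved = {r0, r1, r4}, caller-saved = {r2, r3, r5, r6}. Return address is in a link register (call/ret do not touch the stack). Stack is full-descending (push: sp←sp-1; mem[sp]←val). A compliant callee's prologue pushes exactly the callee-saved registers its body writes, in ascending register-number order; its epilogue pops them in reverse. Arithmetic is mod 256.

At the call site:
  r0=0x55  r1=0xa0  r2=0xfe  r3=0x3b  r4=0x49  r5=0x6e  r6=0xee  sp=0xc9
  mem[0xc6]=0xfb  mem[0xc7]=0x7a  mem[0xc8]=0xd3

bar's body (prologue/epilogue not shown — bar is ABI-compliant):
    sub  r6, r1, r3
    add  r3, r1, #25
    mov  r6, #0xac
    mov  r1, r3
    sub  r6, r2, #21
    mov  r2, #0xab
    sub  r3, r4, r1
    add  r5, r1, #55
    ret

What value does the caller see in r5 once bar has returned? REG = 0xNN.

REG = 0xf0

prologue: push r1 → mem[0xc8]=0xa0, sp=0xc8
body[0] sub  r6, r1, r3 → r6=0x65
body[1] add  r3, r1, #25 → r3=0xb9
body[2] mov  r6, #0xac → r6=0xac
body[3] mov  r1, r3 → r1=0xb9
body[4] sub  r6, r2, #21 → r6=0xe9
body[5] mov  r2, #0xab → r2=0xab
body[6] sub  r3, r4, r1 → r3=0x90
body[7] add  r5, r1, #55 → r5=0xf0
epilogue: pop r1=0xa0, sp=0xc9
r5 is caller-saved → body value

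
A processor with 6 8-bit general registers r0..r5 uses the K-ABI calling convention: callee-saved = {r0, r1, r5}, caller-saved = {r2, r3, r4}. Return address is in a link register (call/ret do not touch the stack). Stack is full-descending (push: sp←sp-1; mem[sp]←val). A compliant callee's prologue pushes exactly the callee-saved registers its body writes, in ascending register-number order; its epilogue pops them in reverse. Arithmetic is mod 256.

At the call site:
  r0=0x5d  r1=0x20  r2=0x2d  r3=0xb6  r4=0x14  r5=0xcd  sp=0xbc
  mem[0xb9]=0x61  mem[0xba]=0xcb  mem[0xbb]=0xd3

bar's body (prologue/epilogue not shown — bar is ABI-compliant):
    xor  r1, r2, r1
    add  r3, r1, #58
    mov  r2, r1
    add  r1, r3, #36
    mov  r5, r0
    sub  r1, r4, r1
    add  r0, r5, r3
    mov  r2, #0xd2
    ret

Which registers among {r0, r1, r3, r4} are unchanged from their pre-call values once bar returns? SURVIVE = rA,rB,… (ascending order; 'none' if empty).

prologue: push r0 → mem[0xbb]=0x5d, sp=0xbb
prologue: push r1 → mem[0xba]=0x20, sp=0xba
prologue: push r5 → mem[0xb9]=0xcd, sp=0xb9
body[0] xor  r1, r2, r1 → r1=0x0d
body[1] add  r3, r1, #58 → r3=0x47
body[2] mov  r2, r1 → r2=0x0d
body[3] add  r1, r3, #36 → r1=0x6b
body[4] mov  r5, r0 → r5=0x5d
body[5] sub  r1, r4, r1 → r1=0xa9
body[6] add  r0, r5, r3 → r0=0xa4
body[7] mov  r2, #0xd2 → r2=0xd2
epilogue: pop r5=0xcd, sp=0xba
epilogue: pop r1=0x20, sp=0xbb
epilogue: pop r0=0x5d, sp=0xbc
r0: callee-saved, written=True
r1: callee-saved, written=True
r3: caller-saved, written=True
r4: caller-saved, written=False

SURVIVE = r0,r1,r4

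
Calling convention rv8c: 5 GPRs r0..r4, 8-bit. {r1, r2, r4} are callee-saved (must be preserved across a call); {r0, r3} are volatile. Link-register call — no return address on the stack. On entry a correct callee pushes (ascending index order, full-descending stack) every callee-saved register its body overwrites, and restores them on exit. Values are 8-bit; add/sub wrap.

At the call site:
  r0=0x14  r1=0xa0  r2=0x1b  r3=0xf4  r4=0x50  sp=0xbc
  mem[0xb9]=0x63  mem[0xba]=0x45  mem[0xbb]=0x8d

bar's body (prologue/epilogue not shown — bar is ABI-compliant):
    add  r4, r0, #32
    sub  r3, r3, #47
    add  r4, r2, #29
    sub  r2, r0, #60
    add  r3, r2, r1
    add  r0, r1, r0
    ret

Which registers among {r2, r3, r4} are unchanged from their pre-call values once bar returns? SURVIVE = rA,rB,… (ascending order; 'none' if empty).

SURVIVE = r2,r4

prologue: push r2 → mem[0xbb]=0x1b, sp=0xbb
prologue: push r4 → mem[0xba]=0x50, sp=0xba
body[0] add  r4, r0, #32 → r4=0x34
body[1] sub  r3, r3, #47 → r3=0xc5
body[2] add  r4, r2, #29 → r4=0x38
body[3] sub  r2, r0, #60 → r2=0xd8
body[4] add  r3, r2, r1 → r3=0x78
body[5] add  r0, r1, r0 → r0=0xb4
epilogue: pop r4=0x50, sp=0xbb
epilogue: pop r2=0x1b, sp=0xbc
r2: callee-saved, written=True
r3: caller-saved, written=True
r4: callee-saved, written=True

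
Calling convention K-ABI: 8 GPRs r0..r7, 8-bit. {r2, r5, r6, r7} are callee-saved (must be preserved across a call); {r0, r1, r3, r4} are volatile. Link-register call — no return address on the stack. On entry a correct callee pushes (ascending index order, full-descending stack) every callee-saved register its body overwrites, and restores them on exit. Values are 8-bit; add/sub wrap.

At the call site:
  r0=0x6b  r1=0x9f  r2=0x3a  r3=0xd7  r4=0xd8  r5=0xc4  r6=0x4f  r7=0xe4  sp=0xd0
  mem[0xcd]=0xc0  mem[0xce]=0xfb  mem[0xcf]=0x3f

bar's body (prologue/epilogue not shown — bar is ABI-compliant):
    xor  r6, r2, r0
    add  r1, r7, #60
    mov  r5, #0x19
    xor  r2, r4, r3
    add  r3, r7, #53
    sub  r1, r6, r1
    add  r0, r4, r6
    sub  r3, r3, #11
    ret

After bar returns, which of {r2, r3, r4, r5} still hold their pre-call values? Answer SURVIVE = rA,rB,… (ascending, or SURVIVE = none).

SURVIVE = r2,r4,r5

prologue: push r2 -> mem[0xcf]=0x3a, sp=0xcf
prologue: push r5 -> mem[0xce]=0xc4, sp=0xce
prologue: push r6 -> mem[0xcd]=0x4f, sp=0xcd
body[0] xor  r6, r2, r0 -> r6=0x51
body[1] add  r1, r7, #60 -> r1=0x20
body[2] mov  r5, #0x19 -> r5=0x19
body[3] xor  r2, r4, r3 -> r2=0x0f
body[4] add  r3, r7, #53 -> r3=0x19
body[5] sub  r1, r6, r1 -> r1=0x31
body[6] add  r0, r4, r6 -> r0=0x29
body[7] sub  r3, r3, #11 -> r3=0x0e
epilogue: pop r6=0x4f, sp=0xce
epilogue: pop r5=0xc4, sp=0xcf
epilogue: pop r2=0x3a, sp=0xd0
r2: callee-saved, written=True
r3: caller-saved, written=True
r4: caller-saved, written=False
r5: callee-saved, written=True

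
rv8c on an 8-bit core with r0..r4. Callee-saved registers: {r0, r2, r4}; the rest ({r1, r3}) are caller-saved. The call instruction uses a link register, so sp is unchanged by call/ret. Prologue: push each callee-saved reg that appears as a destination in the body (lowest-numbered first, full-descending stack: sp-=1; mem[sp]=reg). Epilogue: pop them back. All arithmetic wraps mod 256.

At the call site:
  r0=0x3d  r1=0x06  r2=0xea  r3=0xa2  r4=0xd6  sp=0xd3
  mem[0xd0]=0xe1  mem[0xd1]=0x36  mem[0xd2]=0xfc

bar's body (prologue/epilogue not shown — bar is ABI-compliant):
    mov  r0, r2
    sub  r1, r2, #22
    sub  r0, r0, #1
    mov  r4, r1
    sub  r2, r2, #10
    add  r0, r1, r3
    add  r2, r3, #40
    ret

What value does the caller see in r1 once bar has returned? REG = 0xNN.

prologue: push r0 → mem[0xd2]=0x3d, sp=0xd2
prologue: push r2 → mem[0xd1]=0xea, sp=0xd1
prologue: push r4 → mem[0xd0]=0xd6, sp=0xd0
body[0] mov  r0, r2 → r0=0xea
body[1] sub  r1, r2, #22 → r1=0xd4
body[2] sub  r0, r0, #1 → r0=0xe9
body[3] mov  r4, r1 → r4=0xd4
body[4] sub  r2, r2, #10 → r2=0xe0
body[5] add  r0, r1, r3 → r0=0x76
body[6] add  r2, r3, #40 → r2=0xca
epilogue: pop r4=0xd6, sp=0xd1
epilogue: pop r2=0xea, sp=0xd2
epilogue: pop r0=0x3d, sp=0xd3
r1 is caller-saved → body value

REG = 0xd4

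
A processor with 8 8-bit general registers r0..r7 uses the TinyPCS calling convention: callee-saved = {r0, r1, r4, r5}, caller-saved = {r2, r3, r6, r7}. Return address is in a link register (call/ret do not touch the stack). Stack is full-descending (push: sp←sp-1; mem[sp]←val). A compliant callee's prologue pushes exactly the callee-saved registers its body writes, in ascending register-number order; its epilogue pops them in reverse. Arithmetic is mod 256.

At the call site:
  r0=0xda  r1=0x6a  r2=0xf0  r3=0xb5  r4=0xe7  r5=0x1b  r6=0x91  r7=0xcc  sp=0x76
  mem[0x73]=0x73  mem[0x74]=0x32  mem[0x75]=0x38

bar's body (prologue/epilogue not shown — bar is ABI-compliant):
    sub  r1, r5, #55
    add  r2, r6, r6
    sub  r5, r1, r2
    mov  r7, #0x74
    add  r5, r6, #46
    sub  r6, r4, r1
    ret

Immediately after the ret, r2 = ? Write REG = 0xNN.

REG = 0x22

prologue: push r1 -> mem[0x75]=0x6a, sp=0x75
prologue: push r5 -> mem[0x74]=0x1b, sp=0x74
body[0] sub  r1, r5, #55 -> r1=0xe4
body[1] add  r2, r6, r6 -> r2=0x22
body[2] sub  r5, r1, r2 -> r5=0xc2
body[3] mov  r7, #0x74 -> r7=0x74
body[4] add  r5, r6, #46 -> r5=0xbf
body[5] sub  r6, r4, r1 -> r6=0x03
epilogue: pop r5=0x1b, sp=0x75
epilogue: pop r1=0x6a, sp=0x76
r2 is caller-saved -> body value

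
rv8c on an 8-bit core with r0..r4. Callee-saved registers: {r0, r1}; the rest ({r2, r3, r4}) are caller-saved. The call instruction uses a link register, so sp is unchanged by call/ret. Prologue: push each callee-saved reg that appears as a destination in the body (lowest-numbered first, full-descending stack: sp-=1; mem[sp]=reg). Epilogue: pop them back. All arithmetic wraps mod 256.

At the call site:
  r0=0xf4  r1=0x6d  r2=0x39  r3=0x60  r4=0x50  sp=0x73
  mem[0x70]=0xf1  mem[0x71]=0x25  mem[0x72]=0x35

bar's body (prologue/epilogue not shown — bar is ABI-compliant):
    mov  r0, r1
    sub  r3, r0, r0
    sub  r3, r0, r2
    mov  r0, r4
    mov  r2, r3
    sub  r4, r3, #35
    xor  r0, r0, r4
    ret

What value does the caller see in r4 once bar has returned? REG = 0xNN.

REG = 0x11

prologue: push r0 -> mem[0x72]=0xf4, sp=0x72
body[0] mov  r0, r1 -> r0=0x6d
body[1] sub  r3, r0, r0 -> r3=0x00
body[2] sub  r3, r0, r2 -> r3=0x34
body[3] mov  r0, r4 -> r0=0x50
body[4] mov  r2, r3 -> r2=0x34
body[5] sub  r4, r3, #35 -> r4=0x11
body[6] xor  r0, r0, r4 -> r0=0x41
epilogue: pop r0=0xf4, sp=0x73
r4 is caller-saved -> body value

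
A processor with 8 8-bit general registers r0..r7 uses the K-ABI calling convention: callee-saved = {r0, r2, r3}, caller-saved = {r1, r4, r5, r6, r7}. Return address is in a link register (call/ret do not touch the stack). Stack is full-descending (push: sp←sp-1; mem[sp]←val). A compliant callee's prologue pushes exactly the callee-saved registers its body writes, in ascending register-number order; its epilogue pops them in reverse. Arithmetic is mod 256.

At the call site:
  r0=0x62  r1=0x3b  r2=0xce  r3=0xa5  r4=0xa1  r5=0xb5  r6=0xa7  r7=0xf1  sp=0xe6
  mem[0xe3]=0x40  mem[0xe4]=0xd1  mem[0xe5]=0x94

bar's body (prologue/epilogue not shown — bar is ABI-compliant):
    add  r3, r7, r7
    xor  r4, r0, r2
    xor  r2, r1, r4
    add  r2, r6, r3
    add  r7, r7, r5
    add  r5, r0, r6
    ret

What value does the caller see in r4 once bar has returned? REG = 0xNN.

prologue: push r2 -> mem[0xe5]=0xce, sp=0xe5
prologue: push r3 -> mem[0xe4]=0xa5, sp=0xe4
body[0] add  r3, r7, r7 -> r3=0xe2
body[1] xor  r4, r0, r2 -> r4=0xac
body[2] xor  r2, r1, r4 -> r2=0x97
body[3] add  r2, r6, r3 -> r2=0x89
body[4] add  r7, r7, r5 -> r7=0xa6
body[5] add  r5, r0, r6 -> r5=0x09
epilogue: pop r3=0xa5, sp=0xe5
epilogue: pop r2=0xce, sp=0xe6
r4 is caller-saved -> body value

REG = 0xac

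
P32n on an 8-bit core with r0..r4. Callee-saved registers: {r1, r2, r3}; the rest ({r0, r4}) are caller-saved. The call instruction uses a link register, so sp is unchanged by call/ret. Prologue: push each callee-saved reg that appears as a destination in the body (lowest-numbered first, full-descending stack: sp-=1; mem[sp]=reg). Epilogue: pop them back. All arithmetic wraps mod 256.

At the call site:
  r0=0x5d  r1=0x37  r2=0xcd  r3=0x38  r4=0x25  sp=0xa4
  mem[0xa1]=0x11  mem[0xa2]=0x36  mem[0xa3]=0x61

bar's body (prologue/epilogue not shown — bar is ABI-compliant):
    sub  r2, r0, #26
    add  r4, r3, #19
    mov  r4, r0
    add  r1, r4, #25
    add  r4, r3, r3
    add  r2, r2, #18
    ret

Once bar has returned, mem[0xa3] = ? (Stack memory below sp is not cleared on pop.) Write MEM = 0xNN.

MEM = 0x37

prologue: push r1 → mem[0xa3]=0x37, sp=0xa3
prologue: push r2 → mem[0xa2]=0xcd, sp=0xa2
body[0] sub  r2, r0, #26 → r2=0x43
body[1] add  r4, r3, #19 → r4=0x4b
body[2] mov  r4, r0 → r4=0x5d
body[3] add  r1, r4, #25 → r1=0x76
body[4] add  r4, r3, r3 → r4=0x70
body[5] add  r2, r2, #18 → r2=0x55
epilogue: pop r2=0xcd, sp=0xa3
epilogue: pop r1=0x37, sp=0xa4
prologue pushed ['r1', 'r2'] at ['0xa3', '0xa2']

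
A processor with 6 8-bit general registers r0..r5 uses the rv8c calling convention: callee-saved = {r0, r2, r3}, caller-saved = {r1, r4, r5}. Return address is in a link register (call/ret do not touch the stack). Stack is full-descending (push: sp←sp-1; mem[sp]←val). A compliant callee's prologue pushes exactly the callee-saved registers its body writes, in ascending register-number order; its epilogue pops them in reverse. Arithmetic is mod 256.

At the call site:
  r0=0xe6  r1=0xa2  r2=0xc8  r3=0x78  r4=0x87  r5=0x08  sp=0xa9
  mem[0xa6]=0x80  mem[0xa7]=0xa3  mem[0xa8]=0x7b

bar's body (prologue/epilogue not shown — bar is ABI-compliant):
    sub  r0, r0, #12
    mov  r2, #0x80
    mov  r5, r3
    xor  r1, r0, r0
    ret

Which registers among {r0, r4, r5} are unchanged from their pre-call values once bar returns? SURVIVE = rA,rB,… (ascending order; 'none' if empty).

SURVIVE = r0,r4

prologue: push r0 → mem[0xa8]=0xe6, sp=0xa8
prologue: push r2 → mem[0xa7]=0xc8, sp=0xa7
body[0] sub  r0, r0, #12 → r0=0xda
body[1] mov  r2, #0x80 → r2=0x80
body[2] mov  r5, r3 → r5=0x78
body[3] xor  r1, r0, r0 → r1=0x00
epilogue: pop r2=0xc8, sp=0xa8
epilogue: pop r0=0xe6, sp=0xa9
r0: callee-saved, written=True
r4: caller-saved, written=False
r5: caller-saved, written=True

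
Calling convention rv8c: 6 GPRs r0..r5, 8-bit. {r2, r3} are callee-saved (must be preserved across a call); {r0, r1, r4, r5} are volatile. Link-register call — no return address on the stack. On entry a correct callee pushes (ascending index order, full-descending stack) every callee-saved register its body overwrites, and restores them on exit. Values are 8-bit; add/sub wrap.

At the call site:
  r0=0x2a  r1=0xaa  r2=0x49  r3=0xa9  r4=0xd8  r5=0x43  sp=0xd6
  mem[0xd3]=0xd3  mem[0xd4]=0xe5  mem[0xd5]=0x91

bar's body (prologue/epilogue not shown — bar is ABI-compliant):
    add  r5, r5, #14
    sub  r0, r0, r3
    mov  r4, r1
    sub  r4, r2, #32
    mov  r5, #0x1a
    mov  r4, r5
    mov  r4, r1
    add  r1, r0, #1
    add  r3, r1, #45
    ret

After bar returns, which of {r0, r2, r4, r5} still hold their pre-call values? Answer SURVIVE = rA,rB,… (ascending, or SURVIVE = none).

SURVIVE = r2

prologue: push r3 → mem[0xd5]=0xa9, sp=0xd5
body[0] add  r5, r5, #14 → r5=0x51
body[1] sub  r0, r0, r3 → r0=0x81
body[2] mov  r4, r1 → r4=0xaa
body[3] sub  r4, r2, #32 → r4=0x29
body[4] mov  r5, #0x1a → r5=0x1a
body[5] mov  r4, r5 → r4=0x1a
body[6] mov  r4, r1 → r4=0xaa
body[7] add  r1, r0, #1 → r1=0x82
body[8] add  r3, r1, #45 → r3=0xaf
epilogue: pop r3=0xa9, sp=0xd6
r0: caller-saved, written=True
r2: callee-saved, written=False
r4: caller-saved, written=True
r5: caller-saved, written=True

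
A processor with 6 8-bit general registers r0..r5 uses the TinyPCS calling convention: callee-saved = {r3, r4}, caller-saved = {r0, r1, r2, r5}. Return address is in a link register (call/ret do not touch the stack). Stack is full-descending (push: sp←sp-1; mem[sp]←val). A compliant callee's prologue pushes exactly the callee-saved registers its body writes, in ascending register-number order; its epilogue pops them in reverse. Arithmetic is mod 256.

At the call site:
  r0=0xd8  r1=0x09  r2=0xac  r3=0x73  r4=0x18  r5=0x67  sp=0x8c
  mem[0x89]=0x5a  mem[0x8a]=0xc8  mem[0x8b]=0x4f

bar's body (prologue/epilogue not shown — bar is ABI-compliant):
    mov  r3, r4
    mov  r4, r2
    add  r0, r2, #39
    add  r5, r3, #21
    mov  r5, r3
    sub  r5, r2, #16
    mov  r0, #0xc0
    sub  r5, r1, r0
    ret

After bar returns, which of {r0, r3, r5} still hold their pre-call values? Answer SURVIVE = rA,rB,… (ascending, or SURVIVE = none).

SURVIVE = r3

prologue: push r3 → mem[0x8b]=0x73, sp=0x8b
prologue: push r4 → mem[0x8a]=0x18, sp=0x8a
body[0] mov  r3, r4 → r3=0x18
body[1] mov  r4, r2 → r4=0xac
body[2] add  r0, r2, #39 → r0=0xd3
body[3] add  r5, r3, #21 → r5=0x2d
body[4] mov  r5, r3 → r5=0x18
body[5] sub  r5, r2, #16 → r5=0x9c
body[6] mov  r0, #0xc0 → r0=0xc0
body[7] sub  r5, r1, r0 → r5=0x49
epilogue: pop r4=0x18, sp=0x8b
epilogue: pop r3=0x73, sp=0x8c
r0: caller-saved, written=True
r3: callee-saved, written=True
r5: caller-saved, written=True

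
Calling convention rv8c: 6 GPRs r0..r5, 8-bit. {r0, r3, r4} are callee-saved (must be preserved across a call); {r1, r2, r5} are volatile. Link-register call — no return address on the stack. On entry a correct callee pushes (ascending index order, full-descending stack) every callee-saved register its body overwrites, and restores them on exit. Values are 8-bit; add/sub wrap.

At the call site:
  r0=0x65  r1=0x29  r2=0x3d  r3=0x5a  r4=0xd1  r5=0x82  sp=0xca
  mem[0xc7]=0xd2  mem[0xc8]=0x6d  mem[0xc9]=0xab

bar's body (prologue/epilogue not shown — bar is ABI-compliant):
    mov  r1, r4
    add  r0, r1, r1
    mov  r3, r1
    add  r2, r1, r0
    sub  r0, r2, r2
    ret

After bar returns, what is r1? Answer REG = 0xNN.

REG = 0xd1

prologue: push r0 → mem[0xc9]=0x65, sp=0xc9
prologue: push r3 → mem[0xc8]=0x5a, sp=0xc8
body[0] mov  r1, r4 → r1=0xd1
body[1] add  r0, r1, r1 → r0=0xa2
body[2] mov  r3, r1 → r3=0xd1
body[3] add  r2, r1, r0 → r2=0x73
body[4] sub  r0, r2, r2 → r0=0x00
epilogue: pop r3=0x5a, sp=0xc9
epilogue: pop r0=0x65, sp=0xca
r1 is caller-saved → body value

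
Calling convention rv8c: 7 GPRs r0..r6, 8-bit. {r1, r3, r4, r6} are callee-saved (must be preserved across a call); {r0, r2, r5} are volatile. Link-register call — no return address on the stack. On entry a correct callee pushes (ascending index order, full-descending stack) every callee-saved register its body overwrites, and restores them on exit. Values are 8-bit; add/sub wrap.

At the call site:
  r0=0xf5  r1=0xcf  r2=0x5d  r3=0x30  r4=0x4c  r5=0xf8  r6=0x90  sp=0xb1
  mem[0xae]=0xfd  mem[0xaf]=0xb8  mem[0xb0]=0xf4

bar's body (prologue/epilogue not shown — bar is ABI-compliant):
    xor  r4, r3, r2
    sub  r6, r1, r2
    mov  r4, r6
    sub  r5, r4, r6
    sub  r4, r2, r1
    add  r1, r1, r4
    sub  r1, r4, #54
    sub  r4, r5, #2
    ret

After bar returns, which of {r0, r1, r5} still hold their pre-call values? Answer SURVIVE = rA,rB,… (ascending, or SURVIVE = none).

prologue: push r1 -> mem[0xb0]=0xcf, sp=0xb0
prologue: push r4 -> mem[0xaf]=0x4c, sp=0xaf
prologue: push r6 -> mem[0xae]=0x90, sp=0xae
body[0] xor  r4, r3, r2 -> r4=0x6d
body[1] sub  r6, r1, r2 -> r6=0x72
body[2] mov  r4, r6 -> r4=0x72
body[3] sub  r5, r4, r6 -> r5=0x00
body[4] sub  r4, r2, r1 -> r4=0x8e
body[5] add  r1, r1, r4 -> r1=0x5d
body[6] sub  r1, r4, #54 -> r1=0x58
body[7] sub  r4, r5, #2 -> r4=0xfe
epilogue: pop r6=0x90, sp=0xaf
epilogue: pop r4=0x4c, sp=0xb0
epilogue: pop r1=0xcf, sp=0xb1
r0: caller-saved, written=False
r1: callee-saved, written=True
r5: caller-saved, written=True

SURVIVE = r0,r1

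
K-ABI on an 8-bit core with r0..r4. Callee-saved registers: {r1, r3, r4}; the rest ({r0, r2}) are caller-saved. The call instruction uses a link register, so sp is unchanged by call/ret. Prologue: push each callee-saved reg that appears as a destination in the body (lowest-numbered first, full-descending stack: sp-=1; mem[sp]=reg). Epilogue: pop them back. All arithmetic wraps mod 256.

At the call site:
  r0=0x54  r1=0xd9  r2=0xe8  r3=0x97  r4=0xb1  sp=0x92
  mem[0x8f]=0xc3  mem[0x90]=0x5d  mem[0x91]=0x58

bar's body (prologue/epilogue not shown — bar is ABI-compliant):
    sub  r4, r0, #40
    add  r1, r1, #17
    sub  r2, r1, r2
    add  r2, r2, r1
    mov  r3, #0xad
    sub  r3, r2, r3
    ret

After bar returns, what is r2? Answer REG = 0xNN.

REG = 0xec

prologue: push r1 → mem[0x91]=0xd9, sp=0x91
prologue: push r3 → mem[0x90]=0x97, sp=0x90
prologue: push r4 → mem[0x8f]=0xb1, sp=0x8f
body[0] sub  r4, r0, #40 → r4=0x2c
body[1] add  r1, r1, #17 → r1=0xea
body[2] sub  r2, r1, r2 → r2=0x02
body[3] add  r2, r2, r1 → r2=0xec
body[4] mov  r3, #0xad → r3=0xad
body[5] sub  r3, r2, r3 → r3=0x3f
epilogue: pop r4=0xb1, sp=0x90
epilogue: pop r3=0x97, sp=0x91
epilogue: pop r1=0xd9, sp=0x92
r2 is caller-saved → body value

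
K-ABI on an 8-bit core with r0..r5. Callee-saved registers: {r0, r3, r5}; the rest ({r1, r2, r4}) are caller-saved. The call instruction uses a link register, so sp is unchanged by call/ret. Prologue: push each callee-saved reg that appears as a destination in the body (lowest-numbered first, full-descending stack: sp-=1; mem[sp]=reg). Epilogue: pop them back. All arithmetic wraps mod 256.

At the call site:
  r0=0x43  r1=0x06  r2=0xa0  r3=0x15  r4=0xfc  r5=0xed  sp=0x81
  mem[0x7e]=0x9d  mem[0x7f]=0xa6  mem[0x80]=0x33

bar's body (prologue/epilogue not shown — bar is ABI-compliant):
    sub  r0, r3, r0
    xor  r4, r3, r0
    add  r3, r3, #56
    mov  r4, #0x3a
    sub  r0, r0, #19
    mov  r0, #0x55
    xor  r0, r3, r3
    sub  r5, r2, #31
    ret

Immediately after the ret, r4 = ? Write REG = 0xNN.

prologue: push r0 → mem[0x80]=0x43, sp=0x80
prologue: push r3 → mem[0x7f]=0x15, sp=0x7f
prologue: push r5 → mem[0x7e]=0xed, sp=0x7e
body[0] sub  r0, r3, r0 → r0=0xd2
body[1] xor  r4, r3, r0 → r4=0xc7
body[2] add  r3, r3, #56 → r3=0x4d
body[3] mov  r4, #0x3a → r4=0x3a
body[4] sub  r0, r0, #19 → r0=0xbf
body[5] mov  r0, #0x55 → r0=0x55
body[6] xor  r0, r3, r3 → r0=0x00
body[7] sub  r5, r2, #31 → r5=0x81
epilogue: pop r5=0xed, sp=0x7f
epilogue: pop r3=0x15, sp=0x80
epilogue: pop r0=0x43, sp=0x81
r4 is caller-saved → body value

REG = 0x3a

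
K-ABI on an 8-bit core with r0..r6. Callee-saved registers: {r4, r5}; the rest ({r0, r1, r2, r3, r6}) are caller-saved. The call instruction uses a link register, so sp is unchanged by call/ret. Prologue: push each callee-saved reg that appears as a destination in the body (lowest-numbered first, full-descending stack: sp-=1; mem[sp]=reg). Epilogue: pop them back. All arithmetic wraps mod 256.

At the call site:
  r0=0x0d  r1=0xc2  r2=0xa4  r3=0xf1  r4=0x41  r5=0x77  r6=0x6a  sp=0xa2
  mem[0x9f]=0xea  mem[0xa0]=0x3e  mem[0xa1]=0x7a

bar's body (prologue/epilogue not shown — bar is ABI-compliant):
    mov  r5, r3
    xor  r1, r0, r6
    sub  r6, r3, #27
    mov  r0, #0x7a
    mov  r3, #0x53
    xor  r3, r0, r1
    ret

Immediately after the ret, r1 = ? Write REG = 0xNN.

prologue: push r5 -> mem[0xa1]=0x77, sp=0xa1
body[0] mov  r5, r3 -> r5=0xf1
body[1] xor  r1, r0, r6 -> r1=0x67
body[2] sub  r6, r3, #27 -> r6=0xd6
body[3] mov  r0, #0x7a -> r0=0x7a
body[4] mov  r3, #0x53 -> r3=0x53
body[5] xor  r3, r0, r1 -> r3=0x1d
epilogue: pop r5=0x77, sp=0xa2
r1 is caller-saved -> body value

REG = 0x67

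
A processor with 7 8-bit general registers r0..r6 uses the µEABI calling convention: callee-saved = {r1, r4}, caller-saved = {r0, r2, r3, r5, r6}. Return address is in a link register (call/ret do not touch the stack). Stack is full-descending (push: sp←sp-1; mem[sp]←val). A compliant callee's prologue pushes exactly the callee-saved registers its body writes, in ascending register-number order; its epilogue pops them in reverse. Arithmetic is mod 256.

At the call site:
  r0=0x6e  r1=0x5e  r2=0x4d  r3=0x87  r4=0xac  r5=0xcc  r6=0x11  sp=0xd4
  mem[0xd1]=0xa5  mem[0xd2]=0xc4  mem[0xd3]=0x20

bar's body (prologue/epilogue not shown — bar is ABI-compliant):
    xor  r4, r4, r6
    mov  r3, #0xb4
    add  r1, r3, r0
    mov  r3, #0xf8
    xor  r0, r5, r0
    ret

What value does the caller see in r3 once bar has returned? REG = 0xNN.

REG = 0xf8

prologue: push r1 → mem[0xd3]=0x5e, sp=0xd3
prologue: push r4 → mem[0xd2]=0xac, sp=0xd2
body[0] xor  r4, r4, r6 → r4=0xbd
body[1] mov  r3, #0xb4 → r3=0xb4
body[2] add  r1, r3, r0 → r1=0x22
body[3] mov  r3, #0xf8 → r3=0xf8
body[4] xor  r0, r5, r0 → r0=0xa2
epilogue: pop r4=0xac, sp=0xd3
epilogue: pop r1=0x5e, sp=0xd4
r3 is caller-saved → body value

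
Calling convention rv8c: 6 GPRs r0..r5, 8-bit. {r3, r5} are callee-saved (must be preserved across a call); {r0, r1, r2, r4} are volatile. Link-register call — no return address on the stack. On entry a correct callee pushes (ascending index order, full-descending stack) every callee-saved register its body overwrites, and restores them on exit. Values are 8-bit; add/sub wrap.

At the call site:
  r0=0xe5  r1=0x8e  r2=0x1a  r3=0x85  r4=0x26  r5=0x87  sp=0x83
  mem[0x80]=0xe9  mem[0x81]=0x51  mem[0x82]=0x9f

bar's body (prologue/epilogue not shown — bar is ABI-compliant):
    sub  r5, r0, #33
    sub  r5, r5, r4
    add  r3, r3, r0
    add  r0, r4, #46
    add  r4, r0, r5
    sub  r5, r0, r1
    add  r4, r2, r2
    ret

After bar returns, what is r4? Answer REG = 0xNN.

REG = 0x34

prologue: push r3 → mem[0x82]=0x85, sp=0x82
prologue: push r5 → mem[0x81]=0x87, sp=0x81
body[0] sub  r5, r0, #33 → r5=0xc4
body[1] sub  r5, r5, r4 → r5=0x9e
body[2] add  r3, r3, r0 → r3=0x6a
body[3] add  r0, r4, #46 → r0=0x54
body[4] add  r4, r0, r5 → r4=0xf2
body[5] sub  r5, r0, r1 → r5=0xc6
body[6] add  r4, r2, r2 → r4=0x34
epilogue: pop r5=0x87, sp=0x82
epilogue: pop r3=0x85, sp=0x83
r4 is caller-saved → body value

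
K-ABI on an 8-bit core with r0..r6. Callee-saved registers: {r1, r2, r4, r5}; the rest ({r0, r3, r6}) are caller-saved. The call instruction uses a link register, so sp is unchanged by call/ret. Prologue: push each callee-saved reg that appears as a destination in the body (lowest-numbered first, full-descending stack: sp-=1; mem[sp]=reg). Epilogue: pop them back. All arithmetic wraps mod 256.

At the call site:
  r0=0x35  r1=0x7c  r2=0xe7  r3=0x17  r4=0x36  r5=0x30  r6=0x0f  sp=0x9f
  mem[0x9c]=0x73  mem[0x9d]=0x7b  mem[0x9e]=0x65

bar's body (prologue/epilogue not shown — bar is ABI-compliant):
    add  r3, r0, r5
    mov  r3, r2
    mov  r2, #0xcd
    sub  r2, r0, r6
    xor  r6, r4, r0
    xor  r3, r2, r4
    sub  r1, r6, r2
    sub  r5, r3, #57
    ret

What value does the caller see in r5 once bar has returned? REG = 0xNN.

prologue: push r1 → mem[0x9e]=0x7c, sp=0x9e
prologue: push r2 → mem[0x9d]=0xe7, sp=0x9d
prologue: push r5 → mem[0x9c]=0x30, sp=0x9c
body[0] add  r3, r0, r5 → r3=0x65
body[1] mov  r3, r2 → r3=0xe7
body[2] mov  r2, #0xcd → r2=0xcd
body[3] sub  r2, r0, r6 → r2=0x26
body[4] xor  r6, r4, r0 → r6=0x03
body[5] xor  r3, r2, r4 → r3=0x10
body[6] sub  r1, r6, r2 → r1=0xdd
body[7] sub  r5, r3, #57 → r5=0xd7
epilogue: pop r5=0x30, sp=0x9d
epilogue: pop r2=0xe7, sp=0x9e
epilogue: pop r1=0x7c, sp=0x9f
r5 is callee-saved → restored

REG = 0x30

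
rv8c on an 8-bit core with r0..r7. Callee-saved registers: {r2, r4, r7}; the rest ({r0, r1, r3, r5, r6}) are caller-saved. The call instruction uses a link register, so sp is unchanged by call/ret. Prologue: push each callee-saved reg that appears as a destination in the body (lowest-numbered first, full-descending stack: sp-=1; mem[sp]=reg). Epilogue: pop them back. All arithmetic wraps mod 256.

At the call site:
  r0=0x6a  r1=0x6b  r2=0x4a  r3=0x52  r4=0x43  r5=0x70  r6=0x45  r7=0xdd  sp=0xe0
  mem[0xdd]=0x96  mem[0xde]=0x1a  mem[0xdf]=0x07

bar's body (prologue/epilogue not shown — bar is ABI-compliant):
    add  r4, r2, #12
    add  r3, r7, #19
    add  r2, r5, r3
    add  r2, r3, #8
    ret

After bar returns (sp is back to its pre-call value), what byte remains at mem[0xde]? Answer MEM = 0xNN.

prologue: push r2 → mem[0xdf]=0x4a, sp=0xdf
prologue: push r4 → mem[0xde]=0x43, sp=0xde
body[0] add  r4, r2, #12 → r4=0x56
body[1] add  r3, r7, #19 → r3=0xf0
body[2] add  r2, r5, r3 → r2=0x60
body[3] add  r2, r3, #8 → r2=0xf8
epilogue: pop r4=0x43, sp=0xdf
epilogue: pop r2=0x4a, sp=0xe0
prologue pushed ['r2', 'r4'] at ['0xdf', '0xde']

MEM = 0x43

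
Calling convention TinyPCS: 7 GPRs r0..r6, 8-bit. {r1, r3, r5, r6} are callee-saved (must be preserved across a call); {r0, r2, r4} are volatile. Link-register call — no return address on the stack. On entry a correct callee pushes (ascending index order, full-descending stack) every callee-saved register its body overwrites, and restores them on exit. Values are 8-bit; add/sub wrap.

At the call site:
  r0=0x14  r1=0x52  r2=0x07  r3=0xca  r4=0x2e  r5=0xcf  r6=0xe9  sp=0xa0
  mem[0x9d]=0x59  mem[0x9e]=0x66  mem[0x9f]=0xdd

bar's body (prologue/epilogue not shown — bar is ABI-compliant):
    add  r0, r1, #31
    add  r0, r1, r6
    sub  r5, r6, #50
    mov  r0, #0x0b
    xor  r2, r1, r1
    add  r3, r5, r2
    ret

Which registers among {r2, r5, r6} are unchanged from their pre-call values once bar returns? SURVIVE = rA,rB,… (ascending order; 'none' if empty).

SURVIVE = r5,r6

prologue: push r3 → mem[0x9f]=0xca, sp=0x9f
prologue: push r5 → mem[0x9e]=0xcf, sp=0x9e
body[0] add  r0, r1, #31 → r0=0x71
body[1] add  r0, r1, r6 → r0=0x3b
body[2] sub  r5, r6, #50 → r5=0xb7
body[3] mov  r0, #0x0b → r0=0x0b
body[4] xor  r2, r1, r1 → r2=0x00
body[5] add  r3, r5, r2 → r3=0xb7
epilogue: pop r5=0xcf, sp=0x9f
epilogue: pop r3=0xca, sp=0xa0
r2: caller-saved, written=True
r5: callee-saved, written=True
r6: callee-saved, written=False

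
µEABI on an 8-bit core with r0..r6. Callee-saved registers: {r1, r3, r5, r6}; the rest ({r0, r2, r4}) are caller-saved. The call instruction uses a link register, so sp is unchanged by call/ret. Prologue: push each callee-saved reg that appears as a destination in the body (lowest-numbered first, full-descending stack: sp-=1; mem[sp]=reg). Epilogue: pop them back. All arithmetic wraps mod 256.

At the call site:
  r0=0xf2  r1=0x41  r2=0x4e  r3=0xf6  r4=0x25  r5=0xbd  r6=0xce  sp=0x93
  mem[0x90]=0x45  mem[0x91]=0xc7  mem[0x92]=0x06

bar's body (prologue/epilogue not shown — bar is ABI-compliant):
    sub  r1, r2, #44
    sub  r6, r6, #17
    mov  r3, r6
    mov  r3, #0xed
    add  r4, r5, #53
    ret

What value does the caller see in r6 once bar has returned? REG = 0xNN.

prologue: push r1 -> mem[0x92]=0x41, sp=0x92
prologue: push r3 -> mem[0x91]=0xf6, sp=0x91
prologue: push r6 -> mem[0x90]=0xce, sp=0x90
body[0] sub  r1, r2, #44 -> r1=0x22
body[1] sub  r6, r6, #17 -> r6=0xbd
body[2] mov  r3, r6 -> r3=0xbd
body[3] mov  r3, #0xed -> r3=0xed
body[4] add  r4, r5, #53 -> r4=0xf2
epilogue: pop r6=0xce, sp=0x91
epilogue: pop r3=0xf6, sp=0x92
epilogue: pop r1=0x41, sp=0x93
r6 is callee-saved -> restored

REG = 0xce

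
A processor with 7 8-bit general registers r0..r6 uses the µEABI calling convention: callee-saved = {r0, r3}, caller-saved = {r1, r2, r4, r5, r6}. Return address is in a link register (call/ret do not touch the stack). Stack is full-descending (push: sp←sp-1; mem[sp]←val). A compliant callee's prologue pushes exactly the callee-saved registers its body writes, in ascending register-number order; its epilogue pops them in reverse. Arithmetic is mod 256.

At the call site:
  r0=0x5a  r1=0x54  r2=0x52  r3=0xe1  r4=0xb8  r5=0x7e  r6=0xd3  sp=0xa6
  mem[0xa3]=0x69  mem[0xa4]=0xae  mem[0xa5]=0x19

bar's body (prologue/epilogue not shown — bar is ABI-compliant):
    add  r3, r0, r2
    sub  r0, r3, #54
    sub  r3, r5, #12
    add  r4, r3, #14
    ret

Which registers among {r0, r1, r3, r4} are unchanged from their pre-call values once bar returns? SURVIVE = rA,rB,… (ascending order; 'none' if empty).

prologue: push r0 -> mem[0xa5]=0x5a, sp=0xa5
prologue: push r3 -> mem[0xa4]=0xe1, sp=0xa4
body[0] add  r3, r0, r2 -> r3=0xac
body[1] sub  r0, r3, #54 -> r0=0x76
body[2] sub  r3, r5, #12 -> r3=0x72
body[3] add  r4, r3, #14 -> r4=0x80
epilogue: pop r3=0xe1, sp=0xa5
epilogue: pop r0=0x5a, sp=0xa6
r0: callee-saved, written=True
r1: caller-saved, written=False
r3: callee-saved, written=True
r4: caller-saved, written=True

SURVIVE = r0,r1,r3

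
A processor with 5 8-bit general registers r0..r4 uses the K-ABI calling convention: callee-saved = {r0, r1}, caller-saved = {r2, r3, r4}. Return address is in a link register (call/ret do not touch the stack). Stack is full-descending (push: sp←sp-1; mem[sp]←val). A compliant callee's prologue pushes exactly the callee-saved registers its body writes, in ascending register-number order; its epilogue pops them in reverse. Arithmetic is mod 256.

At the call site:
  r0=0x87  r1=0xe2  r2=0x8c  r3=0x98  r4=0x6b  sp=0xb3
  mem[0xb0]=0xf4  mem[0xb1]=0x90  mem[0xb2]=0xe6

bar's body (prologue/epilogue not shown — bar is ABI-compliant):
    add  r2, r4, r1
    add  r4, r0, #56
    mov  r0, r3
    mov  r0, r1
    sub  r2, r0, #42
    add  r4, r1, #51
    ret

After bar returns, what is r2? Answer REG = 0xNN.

prologue: push r0 → mem[0xb2]=0x87, sp=0xb2
body[0] add  r2, r4, r1 → r2=0x4d
body[1] add  r4, r0, #56 → r4=0xbf
body[2] mov  r0, r3 → r0=0x98
body[3] mov  r0, r1 → r0=0xe2
body[4] sub  r2, r0, #42 → r2=0xb8
body[5] add  r4, r1, #51 → r4=0x15
epilogue: pop r0=0x87, sp=0xb3
r2 is caller-saved → body value

REG = 0xb8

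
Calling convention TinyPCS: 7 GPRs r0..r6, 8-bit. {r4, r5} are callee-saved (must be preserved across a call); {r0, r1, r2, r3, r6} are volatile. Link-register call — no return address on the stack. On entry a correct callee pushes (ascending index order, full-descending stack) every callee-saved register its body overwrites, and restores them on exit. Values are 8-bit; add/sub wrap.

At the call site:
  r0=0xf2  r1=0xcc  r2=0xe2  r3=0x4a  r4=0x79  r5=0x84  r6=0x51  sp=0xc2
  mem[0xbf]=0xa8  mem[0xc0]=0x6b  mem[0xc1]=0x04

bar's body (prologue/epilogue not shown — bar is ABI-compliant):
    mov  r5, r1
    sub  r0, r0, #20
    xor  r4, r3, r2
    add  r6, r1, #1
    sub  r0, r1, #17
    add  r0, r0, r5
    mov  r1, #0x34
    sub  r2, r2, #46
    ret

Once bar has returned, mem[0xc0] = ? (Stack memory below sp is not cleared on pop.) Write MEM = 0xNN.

prologue: push r4 → mem[0xc1]=0x79, sp=0xc1
prologue: push r5 → mem[0xc0]=0x84, sp=0xc0
body[0] mov  r5, r1 → r5=0xcc
body[1] sub  r0, r0, #20 → r0=0xde
body[2] xor  r4, r3, r2 → r4=0xa8
body[3] add  r6, r1, #1 → r6=0xcd
body[4] sub  r0, r1, #17 → r0=0xbb
body[5] add  r0, r0, r5 → r0=0x87
body[6] mov  r1, #0x34 → r1=0x34
body[7] sub  r2, r2, #46 → r2=0xb4
epilogue: pop r5=0x84, sp=0xc1
epilogue: pop r4=0x79, sp=0xc2
prologue pushed ['r4', 'r5'] at ['0xc1', '0xc0']

MEM = 0x84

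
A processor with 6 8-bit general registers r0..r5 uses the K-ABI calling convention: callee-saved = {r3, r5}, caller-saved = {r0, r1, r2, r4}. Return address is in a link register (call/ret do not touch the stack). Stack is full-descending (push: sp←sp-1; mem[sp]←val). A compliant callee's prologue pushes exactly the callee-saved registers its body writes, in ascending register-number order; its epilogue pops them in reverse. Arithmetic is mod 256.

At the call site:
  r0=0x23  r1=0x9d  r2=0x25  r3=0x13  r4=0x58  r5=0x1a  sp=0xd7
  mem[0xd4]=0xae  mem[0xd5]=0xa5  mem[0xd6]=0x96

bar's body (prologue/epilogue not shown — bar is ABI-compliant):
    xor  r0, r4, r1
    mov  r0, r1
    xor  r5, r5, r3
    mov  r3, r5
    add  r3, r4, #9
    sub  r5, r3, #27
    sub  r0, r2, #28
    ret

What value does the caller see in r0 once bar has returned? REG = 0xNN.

prologue: push r3 -> mem[0xd6]=0x13, sp=0xd6
prologue: push r5 -> mem[0xd5]=0x1a, sp=0xd5
body[0] xor  r0, r4, r1 -> r0=0xc5
body[1] mov  r0, r1 -> r0=0x9d
body[2] xor  r5, r5, r3 -> r5=0x09
body[3] mov  r3, r5 -> r3=0x09
body[4] add  r3, r4, #9 -> r3=0x61
body[5] sub  r5, r3, #27 -> r5=0x46
body[6] sub  r0, r2, #28 -> r0=0x09
epilogue: pop r5=0x1a, sp=0xd6
epilogue: pop r3=0x13, sp=0xd7
r0 is caller-saved -> body value

REG = 0x09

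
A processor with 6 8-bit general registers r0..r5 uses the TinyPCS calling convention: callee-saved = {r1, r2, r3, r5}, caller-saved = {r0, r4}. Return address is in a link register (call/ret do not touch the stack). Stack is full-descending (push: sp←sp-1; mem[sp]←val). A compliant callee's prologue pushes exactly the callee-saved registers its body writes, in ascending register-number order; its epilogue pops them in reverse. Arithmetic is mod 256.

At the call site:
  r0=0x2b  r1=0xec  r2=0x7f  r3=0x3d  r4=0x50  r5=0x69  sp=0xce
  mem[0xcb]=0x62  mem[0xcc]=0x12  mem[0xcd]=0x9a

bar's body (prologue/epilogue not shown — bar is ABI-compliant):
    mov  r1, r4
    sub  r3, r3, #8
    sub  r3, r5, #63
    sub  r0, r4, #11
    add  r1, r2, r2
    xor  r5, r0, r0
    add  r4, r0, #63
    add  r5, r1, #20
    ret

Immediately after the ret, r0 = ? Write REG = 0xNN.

REG = 0x45

prologue: push r1 → mem[0xcd]=0xec, sp=0xcd
prologue: push r3 → mem[0xcc]=0x3d, sp=0xcc
prologue: push r5 → mem[0xcb]=0x69, sp=0xcb
body[0] mov  r1, r4 → r1=0x50
body[1] sub  r3, r3, #8 → r3=0x35
body[2] sub  r3, r5, #63 → r3=0x2a
body[3] sub  r0, r4, #11 → r0=0x45
body[4] add  r1, r2, r2 → r1=0xfe
body[5] xor  r5, r0, r0 → r5=0x00
body[6] add  r4, r0, #63 → r4=0x84
body[7] add  r5, r1, #20 → r5=0x12
epilogue: pop r5=0x69, sp=0xcc
epilogue: pop r3=0x3d, sp=0xcd
epilogue: pop r1=0xec, sp=0xce
r0 is caller-saved → body value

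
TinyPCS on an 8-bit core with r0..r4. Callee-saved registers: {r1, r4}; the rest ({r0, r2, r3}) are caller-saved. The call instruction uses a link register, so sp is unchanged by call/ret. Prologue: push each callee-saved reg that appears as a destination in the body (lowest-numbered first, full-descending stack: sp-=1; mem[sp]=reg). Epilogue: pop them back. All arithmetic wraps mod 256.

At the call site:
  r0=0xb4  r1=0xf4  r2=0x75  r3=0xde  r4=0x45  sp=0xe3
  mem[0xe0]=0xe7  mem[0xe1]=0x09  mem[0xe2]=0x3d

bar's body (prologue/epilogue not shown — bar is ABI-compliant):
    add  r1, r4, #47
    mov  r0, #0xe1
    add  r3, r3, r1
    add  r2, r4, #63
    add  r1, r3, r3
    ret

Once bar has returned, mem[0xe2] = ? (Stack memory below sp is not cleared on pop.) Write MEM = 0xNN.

MEM = 0xf4

prologue: push r1 -> mem[0xe2]=0xf4, sp=0xe2
body[0] add  r1, r4, #47 -> r1=0x74
body[1] mov  r0, #0xe1 -> r0=0xe1
body[2] add  r3, r3, r1 -> r3=0x52
body[3] add  r2, r4, #63 -> r2=0x84
body[4] add  r1, r3, r3 -> r1=0xa4
epilogue: pop r1=0xf4, sp=0xe3
prologue pushed ['r1'] at ['0xe2']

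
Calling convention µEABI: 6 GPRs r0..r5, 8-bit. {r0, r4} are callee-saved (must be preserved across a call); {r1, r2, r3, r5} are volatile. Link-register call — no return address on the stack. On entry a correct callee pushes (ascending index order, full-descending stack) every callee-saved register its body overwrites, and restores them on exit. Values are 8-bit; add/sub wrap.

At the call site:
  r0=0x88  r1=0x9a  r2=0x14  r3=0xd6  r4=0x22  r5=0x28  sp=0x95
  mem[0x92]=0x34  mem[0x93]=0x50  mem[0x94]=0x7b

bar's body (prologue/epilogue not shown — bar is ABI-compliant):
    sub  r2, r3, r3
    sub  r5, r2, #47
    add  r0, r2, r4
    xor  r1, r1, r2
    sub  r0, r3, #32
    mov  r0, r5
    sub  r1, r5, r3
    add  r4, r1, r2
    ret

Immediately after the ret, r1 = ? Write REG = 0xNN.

prologue: push r0 → mem[0x94]=0x88, sp=0x94
prologue: push r4 → mem[0x93]=0x22, sp=0x93
body[0] sub  r2, r3, r3 → r2=0x00
body[1] sub  r5, r2, #47 → r5=0xd1
body[2] add  r0, r2, r4 → r0=0x22
body[3] xor  r1, r1, r2 → r1=0x9a
body[4] sub  r0, r3, #32 → r0=0xb6
body[5] mov  r0, r5 → r0=0xd1
body[6] sub  r1, r5, r3 → r1=0xfb
body[7] add  r4, r1, r2 → r4=0xfb
epilogue: pop r4=0x22, sp=0x94
epilogue: pop r0=0x88, sp=0x95
r1 is caller-saved → body value

REG = 0xfb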